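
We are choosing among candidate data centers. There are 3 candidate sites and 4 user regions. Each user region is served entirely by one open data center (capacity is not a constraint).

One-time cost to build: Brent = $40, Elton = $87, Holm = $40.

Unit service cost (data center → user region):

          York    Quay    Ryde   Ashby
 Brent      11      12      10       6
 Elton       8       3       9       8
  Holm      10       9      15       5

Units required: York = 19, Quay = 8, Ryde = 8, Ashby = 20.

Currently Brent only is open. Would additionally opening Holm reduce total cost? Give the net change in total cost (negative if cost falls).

Current service cost with {Brent}: 505.
Adding Holm: each user region re-picks its cheapest; new service cost 442, saving 63.
Extra fixed cost: 40. Net change = 40 − 63 = -23.
(Totals: 545 → 522.)

Yes — net change −23 (cost falls by 23).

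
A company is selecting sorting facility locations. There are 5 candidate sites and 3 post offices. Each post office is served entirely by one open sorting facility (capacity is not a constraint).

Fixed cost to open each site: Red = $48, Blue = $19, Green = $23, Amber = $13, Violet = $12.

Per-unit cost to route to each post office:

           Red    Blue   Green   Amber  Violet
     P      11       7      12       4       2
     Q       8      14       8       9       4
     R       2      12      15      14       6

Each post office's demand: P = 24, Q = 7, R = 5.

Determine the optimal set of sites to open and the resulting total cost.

For any fixed open set, each post office goes to its cheapest open site; total = fixed + service.
{Violet}: P→Violet 2·24=48, Q→Violet 4·7=28, R→Violet 6·5=30. Service 106; fixed 12; total 118.
{Amber, Violet}: P→Violet 2·24=48, Q→Violet 4·7=28, R→Violet 6·5=30. Service 106; fixed 25; total 131.
{Blue, Violet}: service 106 + fixed 31 = 137
{Red, Blue, Green, Amber, Violet}: service 86 + fixed 115 = 201
No other subset beats 118.

Open Violet only; minimum total cost 118.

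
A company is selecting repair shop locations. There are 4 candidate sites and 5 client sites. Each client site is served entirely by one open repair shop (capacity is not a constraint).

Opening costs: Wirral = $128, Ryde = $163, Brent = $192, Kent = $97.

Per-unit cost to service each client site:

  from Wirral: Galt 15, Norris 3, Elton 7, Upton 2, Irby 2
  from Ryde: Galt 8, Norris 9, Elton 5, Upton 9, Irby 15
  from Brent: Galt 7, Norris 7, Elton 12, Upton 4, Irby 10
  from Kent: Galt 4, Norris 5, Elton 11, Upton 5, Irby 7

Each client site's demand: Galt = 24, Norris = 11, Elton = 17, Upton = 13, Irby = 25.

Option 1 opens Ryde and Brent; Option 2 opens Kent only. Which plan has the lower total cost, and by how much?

Option 1: {Ryde, Brent}: Galt→Brent 7·24=168, Norris→Brent 7·11=77, Elton→Ryde 5·17=85, Upton→Brent 4·13=52, Irby→Brent 10·25=250. Service 632; fixed 355; total 987.
Option 2: {Kent}: Galt→Kent 4·24=96, Norris→Kent 5·11=55, Elton→Kent 11·17=187, Upton→Kent 5·13=65, Irby→Kent 7·25=175. Service 578; fixed 97; total 675.
Difference: |987 − 675| = 312.

Option 2 is cheaper by 312.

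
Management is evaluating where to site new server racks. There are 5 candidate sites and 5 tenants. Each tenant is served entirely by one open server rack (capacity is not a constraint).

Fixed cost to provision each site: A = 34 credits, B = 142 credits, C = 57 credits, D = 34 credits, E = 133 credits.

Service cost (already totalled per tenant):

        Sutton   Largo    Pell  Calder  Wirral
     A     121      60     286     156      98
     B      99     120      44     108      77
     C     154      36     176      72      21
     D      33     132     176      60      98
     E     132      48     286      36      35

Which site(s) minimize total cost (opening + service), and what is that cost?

For any fixed open set, each tenant goes to its cheapest open site; total = fixed + service.
{C, D}: Sutton→D 33, Largo→C 36, Pell→C 176, Calder→D 60, Wirral→C 21. Service 326; fixed 91; total 417.
{B, C, D}: Sutton→D 33, Largo→C 36, Pell→B 44, Calder→D 60, Wirral→C 21. Service 194; fixed 233; total 427.
{A, C, D}: service 326 + fixed 125 = 451
{A, B, C, D, E}: Sutton→D 33, Largo→C 36, Pell→B 44, Calder→E 36, Wirral→C 21. Service 170; fixed 400; total 570.
No other subset beats 417.

Open C and D; minimum total cost 417.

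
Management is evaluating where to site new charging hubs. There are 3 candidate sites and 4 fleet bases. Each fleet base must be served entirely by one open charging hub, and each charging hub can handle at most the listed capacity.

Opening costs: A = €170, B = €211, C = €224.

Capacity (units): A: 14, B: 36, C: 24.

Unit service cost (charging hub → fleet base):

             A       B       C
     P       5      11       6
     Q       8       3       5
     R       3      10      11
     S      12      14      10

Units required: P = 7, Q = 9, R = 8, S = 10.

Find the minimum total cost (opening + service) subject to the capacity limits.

Minimum total cost: 535

Open {B}: P→B 11·7=77, Q→B 3·9=27, R→B 10·8=80, S→B 14·10=140.
Loads: B carries 34/36. Service 324; fixed 211; total 535.
Next best feasible plan costs 649.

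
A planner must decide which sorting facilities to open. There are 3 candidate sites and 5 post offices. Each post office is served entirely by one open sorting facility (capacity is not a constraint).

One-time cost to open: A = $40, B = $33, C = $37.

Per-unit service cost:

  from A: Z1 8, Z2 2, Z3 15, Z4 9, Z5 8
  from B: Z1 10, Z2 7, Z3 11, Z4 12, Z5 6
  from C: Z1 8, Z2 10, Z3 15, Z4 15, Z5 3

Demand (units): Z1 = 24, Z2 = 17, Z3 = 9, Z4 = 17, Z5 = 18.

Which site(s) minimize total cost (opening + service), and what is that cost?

Open A, B and C; minimum total cost 642.

For any fixed open set, each post office goes to its cheapest open site; total = fixed + service.
{A, B, C}: Z1→A 8·24=192, Z2→A 2·17=34, Z3→B 11·9=99, Z4→A 9·17=153, Z5→C 3·18=54. Service 532; fixed 110; total 642.
{A, C}: service 568 + fixed 77 = 645
{A, B}: Z1→A 8·24=192, Z2→A 2·17=34, Z3→B 11·9=99, Z4→A 9·17=153, Z5→B 6·18=108. Service 586; fixed 73; total 659.
{B}: Z1→B 10·24=240, Z2→B 7·17=119, Z3→B 11·9=99, Z4→B 12·17=204, Z5→B 6·18=108. Service 770; fixed 33; total 803.
(All 7 nonempty subsets were checked; A, B and C is lowest.)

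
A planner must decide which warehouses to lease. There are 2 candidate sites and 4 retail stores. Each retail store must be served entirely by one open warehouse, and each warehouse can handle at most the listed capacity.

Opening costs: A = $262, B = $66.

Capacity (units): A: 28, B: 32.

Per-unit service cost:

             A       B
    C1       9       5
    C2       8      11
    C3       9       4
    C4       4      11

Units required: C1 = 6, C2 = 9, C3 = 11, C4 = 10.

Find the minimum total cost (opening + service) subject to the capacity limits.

Minimum total cost: 514

Open {A, B}: C1→B 5·6=30, C2→A 8·9=72, C3→B 4·11=44, C4→A 4·10=40.
Loads: A carries 19/28, B carries 17/32. Service 186; fixed 328; total 514.
Next best feasible plan costs 538.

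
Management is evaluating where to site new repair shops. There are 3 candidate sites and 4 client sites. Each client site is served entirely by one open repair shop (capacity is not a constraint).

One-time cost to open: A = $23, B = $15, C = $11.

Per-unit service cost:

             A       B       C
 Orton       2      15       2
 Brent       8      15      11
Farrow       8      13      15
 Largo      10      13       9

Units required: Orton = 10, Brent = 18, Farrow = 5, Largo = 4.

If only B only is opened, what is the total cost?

Total cost: 552

Each client site is assigned to its cheapest site among the open ones.
{B}: Orton→B 15·10=150, Brent→B 15·18=270, Farrow→B 13·5=65, Largo→B 13·4=52. Service 537; fixed 15; total 552.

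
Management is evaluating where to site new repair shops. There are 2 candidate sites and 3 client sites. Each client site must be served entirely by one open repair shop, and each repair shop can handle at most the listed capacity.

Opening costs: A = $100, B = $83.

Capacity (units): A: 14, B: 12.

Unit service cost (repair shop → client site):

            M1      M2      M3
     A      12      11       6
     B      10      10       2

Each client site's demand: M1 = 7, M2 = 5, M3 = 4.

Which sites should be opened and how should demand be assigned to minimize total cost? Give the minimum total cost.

Minimum total cost: 316

Open {A, B}: M1→B 10·7=70, M2→A 11·5=55, M3→B 2·4=8.
Loads: A carries 5/14, B carries 11/12. Service 133; fixed 183; total 316.
Next best feasible plan costs 325.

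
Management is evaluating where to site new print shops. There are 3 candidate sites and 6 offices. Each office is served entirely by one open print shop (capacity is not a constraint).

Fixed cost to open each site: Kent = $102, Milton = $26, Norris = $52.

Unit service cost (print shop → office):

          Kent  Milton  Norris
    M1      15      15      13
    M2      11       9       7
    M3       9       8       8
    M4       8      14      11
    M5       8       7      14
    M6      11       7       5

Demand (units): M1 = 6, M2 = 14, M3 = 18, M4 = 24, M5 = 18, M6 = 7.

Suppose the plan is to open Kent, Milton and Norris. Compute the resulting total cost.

Total cost: 853

Each office is assigned to its cheapest site among the open ones.
{Kent, Milton, Norris}: M1→Norris 13·6=78, M2→Norris 7·14=98, M3→Milton 8·18=144, M4→Kent 8·24=192, M5→Milton 7·18=126, M6→Norris 5·7=35. Service 673; fixed 180; total 853.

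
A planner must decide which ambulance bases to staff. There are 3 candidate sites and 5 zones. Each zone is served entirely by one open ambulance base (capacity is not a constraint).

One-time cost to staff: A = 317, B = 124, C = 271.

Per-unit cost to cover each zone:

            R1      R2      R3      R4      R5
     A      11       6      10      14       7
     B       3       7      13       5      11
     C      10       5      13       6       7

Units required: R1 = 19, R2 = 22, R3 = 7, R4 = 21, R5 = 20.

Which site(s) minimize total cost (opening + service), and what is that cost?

Open B only; minimum total cost 751.

For any fixed open set, each zone goes to its cheapest open site; total = fixed + service.
{B}: R1→B 3·19=57, R2→B 7·22=154, R3→B 13·7=91, R4→B 5·21=105, R5→B 11·20=220. Service 627; fixed 124; total 751.
{B, C}: service 503 + fixed 395 = 898
{C}: service 657 + fixed 271 = 928
{A, B, C}: service 482 + fixed 712 = 1194
No other subset beats 751.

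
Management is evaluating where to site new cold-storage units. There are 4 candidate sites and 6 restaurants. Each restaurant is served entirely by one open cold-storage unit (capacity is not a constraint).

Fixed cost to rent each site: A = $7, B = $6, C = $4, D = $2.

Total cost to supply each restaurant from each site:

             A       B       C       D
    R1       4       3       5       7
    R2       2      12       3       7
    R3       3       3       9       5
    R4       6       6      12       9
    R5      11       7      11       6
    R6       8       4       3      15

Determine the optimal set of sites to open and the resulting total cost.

Open B and C; minimum total cost 35.

For any fixed open set, each restaurant goes to its cheapest open site; total = fixed + service.
{B, C}: R1→B 3, R2→C 3, R3→B 3, R4→B 6, R5→B 7, R6→C 3. Service 25; fixed 10; total 35.
{B, C, D}: service 24 + fixed 12 = 36
{A, C, D}: R1→A 4, R2→A 2, R3→A 3, R4→A 6, R5→D 6, R6→C 3. Service 24; fixed 13; total 37.
{A, B, C, D}: R1→B 3, R2→A 2, R3→A 3, R4→A 6, R5→D 6, R6→C 3. Service 23; fixed 19; total 42.
(All 15 nonempty subsets were checked; B and C is lowest.)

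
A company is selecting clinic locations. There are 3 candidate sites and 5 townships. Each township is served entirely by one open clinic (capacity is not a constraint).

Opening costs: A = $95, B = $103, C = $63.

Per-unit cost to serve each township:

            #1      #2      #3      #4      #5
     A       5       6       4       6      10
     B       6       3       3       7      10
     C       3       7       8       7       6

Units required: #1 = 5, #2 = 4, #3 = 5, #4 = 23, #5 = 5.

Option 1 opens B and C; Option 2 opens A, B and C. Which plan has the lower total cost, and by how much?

Option 1 is cheaper by 72.

Option 1: {B, C}: #1→C 3·5=15, #2→B 3·4=12, #3→B 3·5=15, #4→B 7·23=161, #5→C 6·5=30. Service 233; fixed 166; total 399.
Option 2: {A, B, C}: #1→C 3·5=15, #2→B 3·4=12, #3→B 3·5=15, #4→A 6·23=138, #5→C 6·5=30. Service 210; fixed 261; total 471.
Difference: |399 − 471| = 72.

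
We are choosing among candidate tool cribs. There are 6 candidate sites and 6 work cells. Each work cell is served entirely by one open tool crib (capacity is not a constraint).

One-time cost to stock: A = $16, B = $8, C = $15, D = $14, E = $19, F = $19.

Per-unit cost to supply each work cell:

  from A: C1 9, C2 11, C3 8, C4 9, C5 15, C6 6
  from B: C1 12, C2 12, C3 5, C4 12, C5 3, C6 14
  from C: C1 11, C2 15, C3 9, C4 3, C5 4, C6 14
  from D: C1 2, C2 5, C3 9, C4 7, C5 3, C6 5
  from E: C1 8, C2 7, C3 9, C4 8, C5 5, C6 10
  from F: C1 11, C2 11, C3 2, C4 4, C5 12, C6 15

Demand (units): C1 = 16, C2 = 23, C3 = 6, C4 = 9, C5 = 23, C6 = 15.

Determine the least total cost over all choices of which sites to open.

Minimum total cost: 372

For any fixed open set, each work cell goes to its cheapest open site; total = fixed + service.
{D, F}: C1→D 2·16=32, C2→D 5·23=115, C3→F 2·6=12, C4→F 4·9=36, C5→D 3·23=69, C6→D 5·15=75. Service 339; fixed 33; total 372.
{C, D, F}: C1→D 2·16=32, C2→D 5·23=115, C3→F 2·6=12, C4→C 3·9=27, C5→D 3·23=69, C6→D 5·15=75. Service 330; fixed 48; total 378.
{B, D, F}: C1→D 2·16=32, C2→D 5·23=115, C3→F 2·6=12, C4→F 4·9=36, C5→B 3·23=69, C6→D 5·15=75. Service 339; fixed 41; total 380.
{A, B, C, D, E, F}: service 330 + fixed 91 = 421
No other subset beats 372.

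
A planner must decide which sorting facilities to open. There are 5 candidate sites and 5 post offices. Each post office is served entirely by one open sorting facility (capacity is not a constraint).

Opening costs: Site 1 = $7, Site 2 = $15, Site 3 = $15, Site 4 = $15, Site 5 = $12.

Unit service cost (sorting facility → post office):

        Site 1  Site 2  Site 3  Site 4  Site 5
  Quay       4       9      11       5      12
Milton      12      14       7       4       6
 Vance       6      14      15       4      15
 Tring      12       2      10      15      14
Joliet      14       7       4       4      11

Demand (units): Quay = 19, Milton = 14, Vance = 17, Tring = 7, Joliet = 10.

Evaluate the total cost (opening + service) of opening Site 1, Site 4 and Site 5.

Each post office is assigned to its cheapest site among the open ones.
{Site 1, Site 4, Site 5}: Quay→Site 1 4·19=76, Milton→Site 4 4·14=56, Vance→Site 4 4·17=68, Tring→Site 1 12·7=84, Joliet→Site 4 4·10=40. Service 324; fixed 34; total 358.

Total cost: 358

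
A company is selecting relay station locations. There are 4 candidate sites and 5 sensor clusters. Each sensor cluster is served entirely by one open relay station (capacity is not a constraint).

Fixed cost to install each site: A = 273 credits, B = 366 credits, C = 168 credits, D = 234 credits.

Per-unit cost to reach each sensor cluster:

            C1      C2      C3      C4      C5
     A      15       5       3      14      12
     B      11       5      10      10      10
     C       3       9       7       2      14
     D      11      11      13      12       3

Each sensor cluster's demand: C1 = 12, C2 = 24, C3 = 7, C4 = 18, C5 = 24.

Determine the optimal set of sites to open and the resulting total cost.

Open C and D; minimum total cost 811.

For any fixed open set, each sensor cluster goes to its cheapest open site; total = fixed + service.
{C, D}: C1→C 3·12=36, C2→C 9·24=216, C3→C 7·7=49, C4→C 2·18=36, C5→D 3·24=72. Service 409; fixed 402; total 811.
{C}: C1→C 3·12=36, C2→C 9·24=216, C3→C 7·7=49, C4→C 2·18=36, C5→C 14·24=336. Service 673; fixed 168; total 841.
{A, C}: C1→C 3·12=36, C2→A 5·24=120, C3→A 3·7=21, C4→C 2·18=36, C5→A 12·24=288. Service 501; fixed 441; total 942.
{A, B, C, D}: service 285 + fixed 1041 = 1326
(All 15 nonempty subsets were checked; C and D is lowest.)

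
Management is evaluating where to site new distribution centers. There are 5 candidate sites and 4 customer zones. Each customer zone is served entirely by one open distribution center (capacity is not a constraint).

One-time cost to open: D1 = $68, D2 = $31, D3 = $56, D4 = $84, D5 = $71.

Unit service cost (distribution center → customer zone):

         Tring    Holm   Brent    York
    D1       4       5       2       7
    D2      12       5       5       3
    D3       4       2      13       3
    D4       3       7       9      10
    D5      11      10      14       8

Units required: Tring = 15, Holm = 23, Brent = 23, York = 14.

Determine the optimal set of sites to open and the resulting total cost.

For any fixed open set, each customer zone goes to its cheapest open site; total = fixed + service.
{D1, D3}: Tring→D1 4·15=60, Holm→D3 2·23=46, Brent→D1 2·23=46, York→D3 3·14=42. Service 194; fixed 124; total 318.
{D1, D2, D3}: service 194 + fixed 155 = 349
{D2, D3}: service 263 + fixed 87 = 350
{D1, D2, D3, D4, D5}: service 179 + fixed 310 = 489
No other subset beats 318.

Open D1 and D3; minimum total cost 318.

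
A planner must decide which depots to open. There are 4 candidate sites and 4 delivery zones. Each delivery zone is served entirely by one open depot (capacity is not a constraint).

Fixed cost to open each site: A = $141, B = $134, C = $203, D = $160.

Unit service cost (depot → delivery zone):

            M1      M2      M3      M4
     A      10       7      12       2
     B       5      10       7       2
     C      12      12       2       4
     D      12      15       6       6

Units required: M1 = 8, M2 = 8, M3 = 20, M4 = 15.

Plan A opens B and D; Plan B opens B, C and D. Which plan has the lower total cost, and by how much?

Plan A is cheaper by 123.

Plan A: {B, D}: M1→B 5·8=40, M2→B 10·8=80, M3→D 6·20=120, M4→B 2·15=30. Service 270; fixed 294; total 564.
Plan B: {B, C, D}: M1→B 5·8=40, M2→B 10·8=80, M3→C 2·20=40, M4→B 2·15=30. Service 190; fixed 497; total 687.
Difference: |564 − 687| = 123.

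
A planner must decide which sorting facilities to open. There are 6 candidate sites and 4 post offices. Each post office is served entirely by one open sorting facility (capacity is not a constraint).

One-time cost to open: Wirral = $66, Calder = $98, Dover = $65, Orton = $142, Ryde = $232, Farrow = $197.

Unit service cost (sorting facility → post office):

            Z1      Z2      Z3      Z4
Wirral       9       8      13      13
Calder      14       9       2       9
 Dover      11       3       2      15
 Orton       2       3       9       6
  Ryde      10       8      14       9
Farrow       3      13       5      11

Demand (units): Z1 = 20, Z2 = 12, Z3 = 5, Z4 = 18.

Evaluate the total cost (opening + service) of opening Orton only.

Total cost: 371

Each post office is assigned to its cheapest site among the open ones.
{Orton}: Z1→Orton 2·20=40, Z2→Orton 3·12=36, Z3→Orton 9·5=45, Z4→Orton 6·18=108. Service 229; fixed 142; total 371.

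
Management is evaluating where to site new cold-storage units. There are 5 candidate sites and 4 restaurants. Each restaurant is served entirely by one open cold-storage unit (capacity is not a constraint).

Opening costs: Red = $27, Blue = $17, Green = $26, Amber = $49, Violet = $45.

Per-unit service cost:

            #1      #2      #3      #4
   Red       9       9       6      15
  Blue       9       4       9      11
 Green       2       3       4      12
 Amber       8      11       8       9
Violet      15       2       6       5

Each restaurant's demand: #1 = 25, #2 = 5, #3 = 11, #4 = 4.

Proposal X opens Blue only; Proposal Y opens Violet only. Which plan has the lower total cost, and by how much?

Proposal X is cheaper by 111.

Proposal X: {Blue}: #1→Blue 9·25=225, #2→Blue 4·5=20, #3→Blue 9·11=99, #4→Blue 11·4=44. Service 388; fixed 17; total 405.
Proposal Y: {Violet}: #1→Violet 15·25=375, #2→Violet 2·5=10, #3→Violet 6·11=66, #4→Violet 5·4=20. Service 471; fixed 45; total 516.
Difference: |405 − 516| = 111.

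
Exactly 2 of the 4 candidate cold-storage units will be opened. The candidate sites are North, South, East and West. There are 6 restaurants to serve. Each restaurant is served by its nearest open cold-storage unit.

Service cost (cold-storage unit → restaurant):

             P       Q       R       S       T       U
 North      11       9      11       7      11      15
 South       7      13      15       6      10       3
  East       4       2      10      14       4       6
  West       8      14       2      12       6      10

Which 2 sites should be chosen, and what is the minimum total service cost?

Choose South and East; total service cost 29.

With exactly 2 open, each restaurant uses its cheapest among the chosen.
{South, East}: P→East 4, Q→East 2, R→East 10, S→South 6, T→East 4, U→South 3. Service cost 29.
{East, West}: service cost 30
{North, East}: service cost 33
Among all 6 size-2 choices, {South, East} is lowest.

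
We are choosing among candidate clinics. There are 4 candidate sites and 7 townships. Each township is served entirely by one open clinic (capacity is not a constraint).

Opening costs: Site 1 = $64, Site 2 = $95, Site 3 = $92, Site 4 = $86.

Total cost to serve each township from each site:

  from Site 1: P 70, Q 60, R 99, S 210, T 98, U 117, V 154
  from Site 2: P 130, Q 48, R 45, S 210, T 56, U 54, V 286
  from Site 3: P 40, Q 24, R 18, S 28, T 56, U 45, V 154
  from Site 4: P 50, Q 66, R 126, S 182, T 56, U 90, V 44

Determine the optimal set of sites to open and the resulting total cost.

For any fixed open set, each township goes to its cheapest open site; total = fixed + service.
{Site 3, Site 4}: P→Site 3 40, Q→Site 3 24, R→Site 3 18, S→Site 3 28, T→Site 3 56, U→Site 3 45, V→Site 4 44. Service 255; fixed 178; total 433.
{Site 3}: service 365 + fixed 92 = 457
{Site 1, Site 3, Site 4}: service 255 + fixed 242 = 497
{Site 1, Site 2, Site 3, Site 4}: P→Site 3 40, Q→Site 3 24, R→Site 3 18, S→Site 3 28, T→Site 2 56, U→Site 3 45, V→Site 4 44. Service 255; fixed 337; total 592.
No other subset beats 433.

Open Site 3 and Site 4; minimum total cost 433.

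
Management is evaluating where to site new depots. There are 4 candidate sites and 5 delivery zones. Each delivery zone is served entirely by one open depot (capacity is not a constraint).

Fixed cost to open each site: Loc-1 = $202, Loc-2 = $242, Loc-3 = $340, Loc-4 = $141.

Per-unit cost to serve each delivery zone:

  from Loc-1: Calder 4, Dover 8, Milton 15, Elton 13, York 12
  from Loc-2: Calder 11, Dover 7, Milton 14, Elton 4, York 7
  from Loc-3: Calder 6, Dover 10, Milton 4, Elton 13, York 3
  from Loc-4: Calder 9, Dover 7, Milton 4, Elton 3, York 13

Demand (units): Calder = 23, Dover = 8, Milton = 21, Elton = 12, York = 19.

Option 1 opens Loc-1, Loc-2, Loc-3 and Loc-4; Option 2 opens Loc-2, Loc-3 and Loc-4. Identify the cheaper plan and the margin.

Option 2 is cheaper by 156.

Option 1: {Loc-1, Loc-2, Loc-3, Loc-4}: Calder→Loc-1 4·23=92, Dover→Loc-2 7·8=56, Milton→Loc-3 4·21=84, Elton→Loc-4 3·12=36, York→Loc-3 3·19=57. Service 325; fixed 925; total 1250.
Option 2: {Loc-2, Loc-3, Loc-4}: Calder→Loc-3 6·23=138, Dover→Loc-2 7·8=56, Milton→Loc-3 4·21=84, Elton→Loc-4 3·12=36, York→Loc-3 3·19=57. Service 371; fixed 723; total 1094.
Difference: |1250 − 1094| = 156.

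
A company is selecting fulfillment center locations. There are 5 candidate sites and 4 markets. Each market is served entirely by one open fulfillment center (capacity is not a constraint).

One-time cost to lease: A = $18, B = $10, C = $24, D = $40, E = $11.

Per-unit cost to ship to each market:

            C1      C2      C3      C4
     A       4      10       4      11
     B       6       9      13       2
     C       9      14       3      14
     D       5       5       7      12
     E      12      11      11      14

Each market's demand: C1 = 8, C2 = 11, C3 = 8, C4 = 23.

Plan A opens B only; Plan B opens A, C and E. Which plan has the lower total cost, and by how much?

Plan A is cheaper by 165.

Plan A: {B}: C1→B 6·8=48, C2→B 9·11=99, C3→B 13·8=104, C4→B 2·23=46. Service 297; fixed 10; total 307.
Plan B: {A, C, E}: C1→A 4·8=32, C2→A 10·11=110, C3→C 3·8=24, C4→A 11·23=253. Service 419; fixed 53; total 472.
Difference: |307 − 472| = 165.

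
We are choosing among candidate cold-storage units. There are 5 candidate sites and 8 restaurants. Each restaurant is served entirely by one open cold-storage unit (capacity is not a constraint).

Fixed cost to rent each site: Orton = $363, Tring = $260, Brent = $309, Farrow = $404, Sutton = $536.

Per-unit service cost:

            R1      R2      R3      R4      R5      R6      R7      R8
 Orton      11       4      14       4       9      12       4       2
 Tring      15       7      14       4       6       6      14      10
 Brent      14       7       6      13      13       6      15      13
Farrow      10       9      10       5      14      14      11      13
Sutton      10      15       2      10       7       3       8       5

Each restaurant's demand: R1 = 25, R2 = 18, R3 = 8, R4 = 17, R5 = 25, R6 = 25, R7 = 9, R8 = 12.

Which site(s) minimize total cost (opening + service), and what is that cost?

For any fixed open set, each restaurant goes to its cheapest open site; total = fixed + service.
{Orton}: R1→Orton 11·25=275, R2→Orton 4·18=72, R3→Orton 14·8=112, R4→Orton 4·17=68, R5→Orton 9·25=225, R6→Orton 12·25=300, R7→Orton 4·9=36, R8→Orton 2·12=24. Service 1112; fixed 363; total 1475.
{Tring}: R1→Tring 15·25=375, R2→Tring 7·18=126, R3→Tring 14·8=112, R4→Tring 4·17=68, R5→Tring 6·25=150, R6→Tring 6·25=150, R7→Tring 14·9=126, R8→Tring 10·12=120. Service 1227; fixed 260; total 1487.
{Orton, Tring}: service 887 + fixed 623 = 1510
{Orton, Tring, Brent, Farrow, Sutton}: service 691 + fixed 1872 = 2563
No other subset beats 1475.

Open Orton only; minimum total cost 1475.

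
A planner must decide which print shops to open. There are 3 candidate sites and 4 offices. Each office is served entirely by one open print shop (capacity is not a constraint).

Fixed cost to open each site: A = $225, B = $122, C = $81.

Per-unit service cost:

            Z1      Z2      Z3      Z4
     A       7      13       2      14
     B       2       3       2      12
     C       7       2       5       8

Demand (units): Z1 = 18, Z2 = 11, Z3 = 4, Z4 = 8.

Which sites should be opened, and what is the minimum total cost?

Open B only; minimum total cost 295.

For any fixed open set, each office goes to its cheapest open site; total = fixed + service.
{B}: Z1→B 2·18=36, Z2→B 3·11=33, Z3→B 2·4=8, Z4→B 12·8=96. Service 173; fixed 122; total 295.
{C}: Z1→C 7·18=126, Z2→C 2·11=22, Z3→C 5·4=20, Z4→C 8·8=64. Service 232; fixed 81; total 313.
{B, C}: Z1→B 2·18=36, Z2→C 2·11=22, Z3→B 2·4=8, Z4→C 8·8=64. Service 130; fixed 203; total 333.
{A, B, C}: service 130 + fixed 428 = 558
(All 7 nonempty subsets were checked; B only is lowest.)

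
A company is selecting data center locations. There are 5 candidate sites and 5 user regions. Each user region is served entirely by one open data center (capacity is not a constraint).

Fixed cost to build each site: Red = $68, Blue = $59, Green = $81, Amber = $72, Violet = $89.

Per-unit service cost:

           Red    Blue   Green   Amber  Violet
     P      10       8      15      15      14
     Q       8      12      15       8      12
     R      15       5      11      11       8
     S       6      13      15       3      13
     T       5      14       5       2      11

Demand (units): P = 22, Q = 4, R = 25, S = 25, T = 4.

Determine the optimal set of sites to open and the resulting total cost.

Open Blue and Amber; minimum total cost 547.

For any fixed open set, each user region goes to its cheapest open site; total = fixed + service.
{Blue, Amber}: P→Blue 8·22=176, Q→Amber 8·4=32, R→Blue 5·25=125, S→Amber 3·25=75, T→Amber 2·4=8. Service 416; fixed 131; total 547.
{Red, Blue, Amber}: service 416 + fixed 199 = 615
{Blue, Green, Amber}: service 416 + fixed 212 = 628
{Red, Blue, Green, Amber, Violet}: service 416 + fixed 369 = 785
No other subset beats 547.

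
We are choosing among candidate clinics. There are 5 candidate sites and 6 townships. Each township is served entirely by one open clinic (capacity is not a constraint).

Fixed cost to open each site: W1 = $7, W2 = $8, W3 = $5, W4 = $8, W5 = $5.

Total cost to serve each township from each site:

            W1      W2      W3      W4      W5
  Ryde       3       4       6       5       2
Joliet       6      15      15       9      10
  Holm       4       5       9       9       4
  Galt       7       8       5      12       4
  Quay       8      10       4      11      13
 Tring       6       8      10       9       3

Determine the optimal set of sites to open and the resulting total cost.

For any fixed open set, each township goes to its cheapest open site; total = fixed + service.
{W3, W5}: Ryde→W5 2, Joliet→W5 10, Holm→W5 4, Galt→W5 4, Quay→W3 4, Tring→W5 3. Service 27; fixed 10; total 37.
{W1, W5}: service 27 + fixed 12 = 39
{W1, W3}: service 28 + fixed 12 = 40
{W1, W2, W3, W4, W5}: service 23 + fixed 33 = 56
No other subset beats 37.

Open W3 and W5; minimum total cost 37.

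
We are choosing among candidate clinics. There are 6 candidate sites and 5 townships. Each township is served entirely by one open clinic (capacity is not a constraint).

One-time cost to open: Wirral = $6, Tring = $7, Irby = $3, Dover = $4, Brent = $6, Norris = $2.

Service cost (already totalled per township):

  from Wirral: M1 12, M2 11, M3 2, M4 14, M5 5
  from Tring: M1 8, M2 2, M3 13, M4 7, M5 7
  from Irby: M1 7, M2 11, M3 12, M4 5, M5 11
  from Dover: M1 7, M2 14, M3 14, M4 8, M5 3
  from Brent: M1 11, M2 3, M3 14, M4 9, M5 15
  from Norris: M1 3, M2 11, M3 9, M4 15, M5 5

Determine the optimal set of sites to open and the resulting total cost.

Open Wirral, Tring and Norris; minimum total cost 34.

For any fixed open set, each township goes to its cheapest open site; total = fixed + service.
{Wirral, Tring, Norris}: M1→Norris 3, M2→Tring 2, M3→Wirral 2, M4→Tring 7, M5→Wirral 5. Service 19; fixed 15; total 34.
{Wirral, Tring, Irby, Norris}: M1→Norris 3, M2→Tring 2, M3→Wirral 2, M4→Irby 5, M5→Wirral 5. Service 17; fixed 18; total 35.
{Wirral, Irby, Brent, Norris}: service 18 + fixed 17 = 35
{Wirral, Tring, Irby, Dover, Brent, Norris}: M1→Norris 3, M2→Tring 2, M3→Wirral 2, M4→Irby 5, M5→Dover 3. Service 15; fixed 28; total 43.
No other subset beats 34.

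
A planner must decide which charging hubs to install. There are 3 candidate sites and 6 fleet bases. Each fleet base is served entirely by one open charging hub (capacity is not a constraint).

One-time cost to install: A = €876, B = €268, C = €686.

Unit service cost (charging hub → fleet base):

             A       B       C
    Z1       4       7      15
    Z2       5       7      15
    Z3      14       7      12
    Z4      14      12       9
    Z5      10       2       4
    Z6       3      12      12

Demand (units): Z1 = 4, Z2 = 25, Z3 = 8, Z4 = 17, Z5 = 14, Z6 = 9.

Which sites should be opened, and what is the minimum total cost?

Open B only; minimum total cost 867.

For any fixed open set, each fleet base goes to its cheapest open site; total = fixed + service.
{B}: Z1→B 7·4=28, Z2→B 7·25=175, Z3→B 7·8=56, Z4→B 12·17=204, Z5→B 2·14=28, Z6→B 12·9=108. Service 599; fixed 268; total 867.
{B, C}: Z1→B 7·4=28, Z2→B 7·25=175, Z3→B 7·8=56, Z4→C 9·17=153, Z5→B 2·14=28, Z6→B 12·9=108. Service 548; fixed 954; total 1502.
{A}: service 658 + fixed 876 = 1534
{A, B, C}: service 405 + fixed 1830 = 2235
No other subset beats 867.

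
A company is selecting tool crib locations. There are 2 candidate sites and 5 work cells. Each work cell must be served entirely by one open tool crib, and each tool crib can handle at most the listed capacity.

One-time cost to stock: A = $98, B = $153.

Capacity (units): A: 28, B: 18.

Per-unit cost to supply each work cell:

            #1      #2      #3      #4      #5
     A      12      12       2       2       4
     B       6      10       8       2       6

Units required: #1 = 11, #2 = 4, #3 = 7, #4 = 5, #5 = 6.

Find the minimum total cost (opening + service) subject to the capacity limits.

Open {A, B}: #1→B 6·11=66, #2→B 10·4=40, #3→A 2·7=14, #4→A 2·5=10, #5→A 4·6=24.
Loads: A carries 18/28, B carries 15/18. Service 154; fixed 251; total 405.
Next best feasible plan costs 413.

Minimum total cost: 405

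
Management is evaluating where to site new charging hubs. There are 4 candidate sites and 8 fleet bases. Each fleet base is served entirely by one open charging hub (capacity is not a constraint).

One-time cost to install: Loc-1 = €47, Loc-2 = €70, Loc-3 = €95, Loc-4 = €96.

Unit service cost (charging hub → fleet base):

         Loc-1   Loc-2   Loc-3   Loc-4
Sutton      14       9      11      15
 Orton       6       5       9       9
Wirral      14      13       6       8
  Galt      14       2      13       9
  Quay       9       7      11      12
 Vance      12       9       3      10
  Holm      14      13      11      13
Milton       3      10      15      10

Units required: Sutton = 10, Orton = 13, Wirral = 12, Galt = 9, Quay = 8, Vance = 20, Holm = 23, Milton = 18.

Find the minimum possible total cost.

For any fixed open set, each fleet base goes to its cheapest open site; total = fixed + service.
{Loc-1, Loc-2, Loc-3}: Sutton→Loc-2 9·10=90, Orton→Loc-2 5·13=65, Wirral→Loc-3 6·12=72, Galt→Loc-2 2·9=18, Quay→Loc-2 7·8=56, Vance→Loc-3 3·20=60, Holm→Loc-3 11·23=253, Milton→Loc-1 3·18=54. Service 668; fixed 212; total 880.
{Loc-1, Loc-3}: Sutton→Loc-3 11·10=110, Orton→Loc-1 6·13=78, Wirral→Loc-3 6·12=72, Galt→Loc-3 13·9=117, Quay→Loc-1 9·8=72, Vance→Loc-3 3·20=60, Holm→Loc-3 11·23=253, Milton→Loc-1 3·18=54. Service 816; fixed 142; total 958.
{Loc-2, Loc-3}: service 794 + fixed 165 = 959
{Loc-1, Loc-2, Loc-3, Loc-4}: service 668 + fixed 308 = 976
No other subset beats 880.

Minimum total cost: 880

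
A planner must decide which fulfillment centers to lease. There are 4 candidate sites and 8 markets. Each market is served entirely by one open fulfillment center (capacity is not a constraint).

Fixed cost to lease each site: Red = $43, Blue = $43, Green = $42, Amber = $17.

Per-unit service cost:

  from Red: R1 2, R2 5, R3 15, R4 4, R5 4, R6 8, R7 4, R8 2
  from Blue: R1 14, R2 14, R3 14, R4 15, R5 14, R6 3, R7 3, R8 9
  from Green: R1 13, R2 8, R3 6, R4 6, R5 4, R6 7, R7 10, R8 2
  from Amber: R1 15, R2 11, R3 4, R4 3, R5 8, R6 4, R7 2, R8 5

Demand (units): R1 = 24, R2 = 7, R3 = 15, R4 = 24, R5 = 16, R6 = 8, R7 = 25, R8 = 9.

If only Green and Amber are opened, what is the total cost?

Total cost: 723

Each market is assigned to its cheapest site among the open ones.
{Green, Amber}: R1→Green 13·24=312, R2→Green 8·7=56, R3→Amber 4·15=60, R4→Amber 3·24=72, R5→Green 4·16=64, R6→Amber 4·8=32, R7→Amber 2·25=50, R8→Green 2·9=18. Service 664; fixed 59; total 723.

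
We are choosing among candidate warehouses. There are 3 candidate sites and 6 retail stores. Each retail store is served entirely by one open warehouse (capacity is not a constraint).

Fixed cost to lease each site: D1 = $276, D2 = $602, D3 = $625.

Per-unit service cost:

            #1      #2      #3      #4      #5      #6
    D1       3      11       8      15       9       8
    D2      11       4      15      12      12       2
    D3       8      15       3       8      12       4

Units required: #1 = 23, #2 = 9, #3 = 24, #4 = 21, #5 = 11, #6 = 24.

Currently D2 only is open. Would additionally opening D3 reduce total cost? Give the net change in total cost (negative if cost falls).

No — net change +184 (cost rises by 184).

Current service cost with {D2}: 1081.
Adding D3: each retail store re-picks its cheapest; new service cost 640, saving 441.
Extra fixed cost: 625. Net change = 625 − 441 = 184.
(Totals: 1683 → 1867.)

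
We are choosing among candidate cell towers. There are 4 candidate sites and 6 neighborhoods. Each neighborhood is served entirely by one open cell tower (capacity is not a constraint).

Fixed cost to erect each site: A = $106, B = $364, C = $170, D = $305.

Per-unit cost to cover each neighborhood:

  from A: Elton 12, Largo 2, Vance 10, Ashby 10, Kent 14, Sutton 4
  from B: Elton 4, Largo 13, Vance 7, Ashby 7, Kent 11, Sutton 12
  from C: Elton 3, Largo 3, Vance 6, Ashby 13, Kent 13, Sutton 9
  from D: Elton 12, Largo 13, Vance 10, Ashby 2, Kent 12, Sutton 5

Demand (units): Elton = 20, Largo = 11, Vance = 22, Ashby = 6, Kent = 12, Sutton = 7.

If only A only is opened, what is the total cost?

Each neighborhood is assigned to its cheapest site among the open ones.
{A}: Elton→A 12·20=240, Largo→A 2·11=22, Vance→A 10·22=220, Ashby→A 10·6=60, Kent→A 14·12=168, Sutton→A 4·7=28. Service 738; fixed 106; total 844.

Total cost: 844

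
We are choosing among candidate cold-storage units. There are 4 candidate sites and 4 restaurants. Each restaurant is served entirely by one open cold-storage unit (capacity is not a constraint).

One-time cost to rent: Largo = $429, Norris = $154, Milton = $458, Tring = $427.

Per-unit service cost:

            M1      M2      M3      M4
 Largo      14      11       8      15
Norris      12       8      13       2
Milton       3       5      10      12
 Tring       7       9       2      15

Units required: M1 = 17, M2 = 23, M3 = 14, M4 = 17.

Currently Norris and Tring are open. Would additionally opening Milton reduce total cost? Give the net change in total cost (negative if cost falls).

Current service cost with {Norris, Tring}: 365.
Adding Milton: each restaurant re-picks its cheapest; new service cost 228, saving 137.
Extra fixed cost: 458. Net change = 458 − 137 = 321.
(Totals: 946 → 1267.)

No — net change +321 (cost rises by 321).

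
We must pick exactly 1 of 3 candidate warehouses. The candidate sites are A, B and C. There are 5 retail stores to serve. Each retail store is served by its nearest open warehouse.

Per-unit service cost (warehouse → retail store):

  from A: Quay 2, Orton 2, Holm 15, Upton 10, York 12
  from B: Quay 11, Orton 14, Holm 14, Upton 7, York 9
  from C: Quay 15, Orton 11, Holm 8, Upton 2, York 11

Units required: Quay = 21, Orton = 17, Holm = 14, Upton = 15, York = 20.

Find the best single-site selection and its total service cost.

Choose A only; total service cost 676.

With exactly 1 open, each retail store uses its cheapest among the chosen.
{A}: Quay→A 2·21=42, Orton→A 2·17=34, Holm→A 15·14=210, Upton→A 10·15=150, York→A 12·20=240. Service cost 676.
{C}: service cost 864
{B}: service cost 950
Among all 3 size-1 choices, {A} is lowest.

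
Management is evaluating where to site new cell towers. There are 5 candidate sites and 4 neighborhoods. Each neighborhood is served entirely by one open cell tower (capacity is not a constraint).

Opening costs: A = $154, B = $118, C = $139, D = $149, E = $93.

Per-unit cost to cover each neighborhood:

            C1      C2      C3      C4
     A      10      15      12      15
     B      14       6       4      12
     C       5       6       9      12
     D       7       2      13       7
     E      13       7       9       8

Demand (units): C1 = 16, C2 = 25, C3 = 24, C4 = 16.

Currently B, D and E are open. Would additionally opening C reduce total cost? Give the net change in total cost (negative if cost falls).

Current service cost with {B, D, E}: 370.
Adding C: each neighborhood re-picks its cheapest; new service cost 338, saving 32.
Extra fixed cost: 139. Net change = 139 − 32 = 107.
(Totals: 730 → 837.)

No — net change +107 (cost rises by 107).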